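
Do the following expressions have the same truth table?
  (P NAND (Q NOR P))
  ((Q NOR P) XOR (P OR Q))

Yes, they are equivalent — the two output columns agree on all 4 assignments:
P | Q | Expression 1 | Expression 2
-----------------------------------
0 | 0 | 1 | 1
0 | 1 | 1 | 1
1 | 0 | 1 | 1
1 | 1 | 1 | 1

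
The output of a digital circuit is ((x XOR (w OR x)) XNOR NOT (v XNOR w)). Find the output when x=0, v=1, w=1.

Substituting: ((0 XOR (1 OR 0)) XNOR NOT (1 XNOR 1))
= 0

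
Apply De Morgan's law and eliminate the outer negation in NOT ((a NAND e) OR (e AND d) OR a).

NOT (a NAND e) AND NOT (e AND d) AND NOT a
De Morgan's: NOT(OR of terms) = AND of negations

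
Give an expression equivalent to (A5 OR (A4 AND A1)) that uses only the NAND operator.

((A5 NAND A5) NAND (((A4 NAND A1) NAND (A4 NAND A1)) NAND ((A4 NAND A1) NAND (A4 NAND A1))))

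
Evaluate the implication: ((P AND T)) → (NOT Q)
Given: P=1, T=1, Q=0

Antecedent ((P AND T)) = 1; consequent (NOT Q) = 1.
1 → 1 = 1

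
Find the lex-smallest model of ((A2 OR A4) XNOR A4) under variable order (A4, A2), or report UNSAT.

A4=0, A2=0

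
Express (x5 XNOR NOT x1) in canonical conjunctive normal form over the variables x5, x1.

(x5 OR x1) AND (NOT x5 OR NOT x1)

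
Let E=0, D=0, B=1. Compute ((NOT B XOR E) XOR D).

Substituting: ((NOT 1 XOR 0) XOR 0)
= 0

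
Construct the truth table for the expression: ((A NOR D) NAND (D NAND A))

A | D | Output
--------------
0 | 0 | 0
0 | 1 | 1
1 | 0 | 1
1 | 1 | 1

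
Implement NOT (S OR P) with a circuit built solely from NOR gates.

(((S NOR P) NOR (S NOR P)) NOR ((S NOR P) NOR (S NOR P)))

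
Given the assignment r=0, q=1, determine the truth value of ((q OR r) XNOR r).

Substituting: ((1 OR 0) XNOR 0)
= 0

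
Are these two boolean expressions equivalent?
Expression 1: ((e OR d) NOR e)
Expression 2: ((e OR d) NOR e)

Yes, they are equivalent — the two output columns agree on all 4 assignments:
e | d | Expression 1 | Expression 2
-----------------------------------
0 | 0 | 1 | 1
0 | 1 | 0 | 0
1 | 0 | 0 | 0
1 | 1 | 0 | 0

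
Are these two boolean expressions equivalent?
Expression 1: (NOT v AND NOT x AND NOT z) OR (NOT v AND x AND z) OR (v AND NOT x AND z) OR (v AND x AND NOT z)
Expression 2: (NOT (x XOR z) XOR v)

Yes, they are equivalent — the two output columns agree on all 8 assignments:
v | x | z | Expression 1 | Expression 2
---------------------------------------
0 | 0 | 0 | 1 | 1
0 | 0 | 1 | 0 | 0
0 | 1 | 0 | 0 | 0
0 | 1 | 1 | 1 | 1
1 | 0 | 0 | 0 | 0
1 | 0 | 1 | 1 | 1
1 | 1 | 0 | 1 | 1
1 | 1 | 1 | 0 | 0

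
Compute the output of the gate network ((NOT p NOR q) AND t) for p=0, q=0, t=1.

Substituting: ((NOT 0 NOR 0) AND 1)
= 0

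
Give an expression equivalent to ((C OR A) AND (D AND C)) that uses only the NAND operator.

((((C NAND C) NAND (A NAND A)) NAND ((D NAND C) NAND (D NAND C))) NAND (((C NAND C) NAND (A NAND A)) NAND ((D NAND C) NAND (D NAND C))))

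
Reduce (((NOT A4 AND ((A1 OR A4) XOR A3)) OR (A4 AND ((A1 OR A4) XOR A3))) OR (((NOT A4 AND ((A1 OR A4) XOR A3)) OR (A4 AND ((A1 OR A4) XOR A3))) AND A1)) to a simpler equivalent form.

By absorption (E OR (E AND v) = E) then distribution ((E AND v) OR (E AND NOT v) = E):
= ((A1 OR A4) XOR A3)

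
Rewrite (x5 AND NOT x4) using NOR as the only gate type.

((x5 NOR x5) NOR ((x4 NOR x4) NOR (x4 NOR x4)))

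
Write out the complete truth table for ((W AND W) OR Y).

Y | W | Output
--------------
0 | 0 | 0
0 | 1 | 1
1 | 0 | 1
1 | 1 | 1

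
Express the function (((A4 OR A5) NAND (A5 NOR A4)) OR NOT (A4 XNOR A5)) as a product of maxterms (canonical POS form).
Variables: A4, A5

ΠM() = TRUE (no maxterms)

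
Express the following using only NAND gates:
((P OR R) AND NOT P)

((((P NAND P) NAND (R NAND R)) NAND (P NAND P)) NAND (((P NAND P) NAND (R NAND R)) NAND (P NAND P)))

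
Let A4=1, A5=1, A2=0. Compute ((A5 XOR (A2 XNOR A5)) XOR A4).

Substituting: ((1 XOR (0 XNOR 1)) XOR 1)
= 0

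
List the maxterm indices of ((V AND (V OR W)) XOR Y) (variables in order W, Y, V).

ΠM(0, 3, 4, 7) = (W OR Y OR V) AND (W OR NOT Y OR NOT V) AND (NOT W OR Y OR V) AND (NOT W OR NOT Y OR NOT V)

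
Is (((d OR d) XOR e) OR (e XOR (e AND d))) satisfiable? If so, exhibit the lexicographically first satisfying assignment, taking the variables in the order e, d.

e=0, d=1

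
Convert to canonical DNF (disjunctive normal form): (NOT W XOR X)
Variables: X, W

(NOT X AND NOT W) OR (X AND W)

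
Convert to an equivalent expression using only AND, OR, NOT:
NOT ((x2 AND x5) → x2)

(x2 AND x5) AND NOT x2
(Negated implication: NOT(A → B) = A AND NOT B)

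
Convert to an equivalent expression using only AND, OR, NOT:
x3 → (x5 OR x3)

NOT x3 OR (x5 OR x3)
(Implication elimination: A → B = NOT A OR B)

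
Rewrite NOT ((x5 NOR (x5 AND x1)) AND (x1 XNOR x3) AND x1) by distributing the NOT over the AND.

NOT (x5 NOR (x5 AND x1)) OR NOT (x1 XNOR x3) OR NOT x1
De Morgan's: NOT(AND of terms) = OR of negations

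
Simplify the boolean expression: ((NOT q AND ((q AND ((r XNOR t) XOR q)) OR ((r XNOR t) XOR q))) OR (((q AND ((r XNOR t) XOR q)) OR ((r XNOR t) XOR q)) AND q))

By distribution ((E AND v) OR (E AND NOT v) = E) then absorption (E OR (E AND v) = E):
= ((r XNOR t) XOR q)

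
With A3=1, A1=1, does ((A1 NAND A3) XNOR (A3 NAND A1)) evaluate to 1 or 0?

Substituting: ((1 NAND 1) XNOR (1 NAND 1))
= 1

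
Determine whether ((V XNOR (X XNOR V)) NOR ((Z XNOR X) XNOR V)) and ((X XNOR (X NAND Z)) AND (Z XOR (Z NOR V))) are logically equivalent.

No. Counterexample: with Z=0, X=0, V=0, Expression 1 = 1 but Expression 2 = 0.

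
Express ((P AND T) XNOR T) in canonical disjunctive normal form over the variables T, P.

(NOT T AND NOT P) OR (NOT T AND P) OR (T AND P)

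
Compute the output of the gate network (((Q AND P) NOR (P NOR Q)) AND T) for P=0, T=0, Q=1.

Substituting: (((1 AND 0) NOR (0 NOR 1)) AND 0)
= 0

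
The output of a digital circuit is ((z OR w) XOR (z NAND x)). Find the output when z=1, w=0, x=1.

Substituting: ((1 OR 0) XOR (1 NAND 1))
= 1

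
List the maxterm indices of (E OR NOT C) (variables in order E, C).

ΠM(1) = (E OR NOT C)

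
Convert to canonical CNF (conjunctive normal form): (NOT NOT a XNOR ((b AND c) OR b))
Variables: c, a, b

(c OR a OR NOT b) AND (c OR NOT a OR b) AND (NOT c OR a OR NOT b) AND (NOT c OR NOT a OR b)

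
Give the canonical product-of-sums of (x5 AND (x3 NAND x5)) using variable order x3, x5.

ΠM(0, 2, 3) = (x3 OR x5) AND (NOT x3 OR x5) AND (NOT x3 OR NOT x5)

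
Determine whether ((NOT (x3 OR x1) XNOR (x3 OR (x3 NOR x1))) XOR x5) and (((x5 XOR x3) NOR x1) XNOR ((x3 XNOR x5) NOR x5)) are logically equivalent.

No. Counterexample: with x5=0, x3=0, x1=0, Expression 1 = 1 but Expression 2 = 0.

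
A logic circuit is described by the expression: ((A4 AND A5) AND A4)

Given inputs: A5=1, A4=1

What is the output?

Substituting: ((1 AND 1) AND 1)
= 1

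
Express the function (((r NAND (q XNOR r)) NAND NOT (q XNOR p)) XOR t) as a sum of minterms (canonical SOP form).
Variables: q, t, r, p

Σm(0, 2, 5, 7, 9, 10, 11, 12) = (NOT q AND NOT t AND NOT r AND NOT p) OR (NOT q AND NOT t AND r AND NOT p) OR (NOT q AND t AND NOT r AND p) OR (NOT q AND t AND r AND p) OR (q AND NOT t AND NOT r AND p) OR (q AND NOT t AND r AND NOT p) OR (q AND NOT t AND r AND p) OR (q AND t AND NOT r AND NOT p)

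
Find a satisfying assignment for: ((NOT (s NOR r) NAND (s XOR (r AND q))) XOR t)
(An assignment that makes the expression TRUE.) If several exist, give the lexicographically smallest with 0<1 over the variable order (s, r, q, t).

s=0, r=0, q=0, t=0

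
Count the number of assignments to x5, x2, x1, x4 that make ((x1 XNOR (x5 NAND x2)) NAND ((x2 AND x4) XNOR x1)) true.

Satisfying assignments: (0,0,0,0), (0,0,0,1), (0,0,1,0), (0,0,1,1), (0,1,0,0), (0,1,0,1), (0,1,1,0), (1,0,0,0), (1,0,0,1), (1,0,1,0), (1,0,1,1), (1,1,0,1), (1,1,1,0), (1,1,1,1)
Count: 14 out of 16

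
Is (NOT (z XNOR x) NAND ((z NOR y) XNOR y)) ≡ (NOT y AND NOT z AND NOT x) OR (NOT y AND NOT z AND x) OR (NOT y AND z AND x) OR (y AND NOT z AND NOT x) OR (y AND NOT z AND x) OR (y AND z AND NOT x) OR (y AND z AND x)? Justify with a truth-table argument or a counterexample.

Yes, they are equivalent — the two output columns agree on all 8 assignments:
y | z | x | Expression 1 | Expression 2
---------------------------------------
0 | 0 | 0 | 1 | 1
0 | 0 | 1 | 1 | 1
0 | 1 | 0 | 0 | 0
0 | 1 | 1 | 1 | 1
1 | 0 | 0 | 1 | 1
1 | 0 | 1 | 1 | 1
1 | 1 | 0 | 1 | 1
1 | 1 | 1 | 1 | 1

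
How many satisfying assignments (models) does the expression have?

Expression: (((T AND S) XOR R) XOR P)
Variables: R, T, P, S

Satisfying assignments: (0,0,1,0), (0,0,1,1), (0,1,0,1), (0,1,1,0), (1,0,0,0), (1,0,0,1), (1,1,0,0), (1,1,1,1)
Count: 8 out of 16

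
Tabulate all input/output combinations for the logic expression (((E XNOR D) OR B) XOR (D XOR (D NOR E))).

D | E | B | Output
------------------
0 | 0 | 0 | 0
0 | 0 | 1 | 0
0 | 1 | 0 | 0
0 | 1 | 1 | 1
1 | 0 | 0 | 1
1 | 0 | 1 | 0
1 | 1 | 0 | 0
1 | 1 | 1 | 0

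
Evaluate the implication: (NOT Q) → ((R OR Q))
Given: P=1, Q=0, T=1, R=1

Antecedent (NOT Q) = 1; consequent ((R OR Q)) = 1.
1 → 1 = 1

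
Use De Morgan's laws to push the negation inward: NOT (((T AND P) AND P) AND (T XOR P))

NOT ((T AND P) AND P) OR NOT (T XOR P)
De Morgan's: NOT(AND of terms) = OR of negations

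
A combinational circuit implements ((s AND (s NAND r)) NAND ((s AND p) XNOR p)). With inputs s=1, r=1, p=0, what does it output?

Substituting: ((1 AND (1 NAND 1)) NAND ((1 AND 0) XNOR 0))
= 1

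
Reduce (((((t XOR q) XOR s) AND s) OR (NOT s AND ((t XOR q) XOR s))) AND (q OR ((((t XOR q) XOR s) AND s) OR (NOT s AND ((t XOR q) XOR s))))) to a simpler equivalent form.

By absorption (E AND (E OR v) = E) then distribution ((E AND v) OR (E AND NOT v) = E):
= ((t XOR q) XOR s)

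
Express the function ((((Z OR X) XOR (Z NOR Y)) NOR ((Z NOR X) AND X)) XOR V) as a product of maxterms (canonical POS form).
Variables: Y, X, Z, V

ΠM(0, 2, 5, 6, 9, 10, 12, 14) = (Y OR X OR Z OR V) AND (Y OR X OR NOT Z OR V) AND (Y OR NOT X OR Z OR NOT V) AND (Y OR NOT X OR NOT Z OR V) AND (NOT Y OR X OR Z OR NOT V) AND (NOT Y OR X OR NOT Z OR V) AND (NOT Y OR NOT X OR Z OR V) AND (NOT Y OR NOT X OR NOT Z OR V)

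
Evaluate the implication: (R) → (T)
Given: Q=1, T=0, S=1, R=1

Antecedent (R) = 1; consequent (T) = 0.
1 → 0 = 0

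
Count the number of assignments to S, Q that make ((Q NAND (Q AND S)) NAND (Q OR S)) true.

Satisfying assignments: (0,0), (1,1)
Count: 2 out of 4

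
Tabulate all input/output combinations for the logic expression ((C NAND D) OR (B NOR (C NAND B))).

D | C | B | Output
------------------
0 | 0 | 0 | 1
0 | 0 | 1 | 1
0 | 1 | 0 | 1
0 | 1 | 1 | 1
1 | 0 | 0 | 1
1 | 0 | 1 | 1
1 | 1 | 0 | 0
1 | 1 | 1 | 0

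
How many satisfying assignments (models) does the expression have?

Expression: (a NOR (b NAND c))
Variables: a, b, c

Satisfying assignments: (0,1,1)
Count: 1 out of 8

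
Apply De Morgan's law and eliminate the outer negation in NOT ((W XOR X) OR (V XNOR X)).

NOT (W XOR X) AND NOT (V XNOR X)
De Morgan's: NOT(OR of terms) = AND of negations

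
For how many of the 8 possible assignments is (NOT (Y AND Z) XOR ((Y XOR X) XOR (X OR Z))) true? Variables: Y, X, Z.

Satisfying assignments: (0,0,0), (0,1,0), (0,1,1), (1,1,1)
Count: 4 out of 8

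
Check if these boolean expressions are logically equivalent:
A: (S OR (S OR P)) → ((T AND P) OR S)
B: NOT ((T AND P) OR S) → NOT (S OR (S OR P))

Yes, Contrapositive is always equivalent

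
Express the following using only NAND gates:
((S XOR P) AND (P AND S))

((((S NAND (S NAND P)) NAND (P NAND (S NAND P))) NAND ((P NAND S) NAND (P NAND S))) NAND (((S NAND (S NAND P)) NAND (P NAND (S NAND P))) NAND ((P NAND S) NAND (P NAND S))))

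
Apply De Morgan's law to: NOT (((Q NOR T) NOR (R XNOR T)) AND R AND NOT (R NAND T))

NOT ((Q NOR T) NOR (R XNOR T)) OR NOT R OR (R NAND T)
De Morgan's: NOT(AND of terms) = OR of negations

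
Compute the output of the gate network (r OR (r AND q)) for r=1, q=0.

Substituting: (1 OR (1 AND 0))
= 1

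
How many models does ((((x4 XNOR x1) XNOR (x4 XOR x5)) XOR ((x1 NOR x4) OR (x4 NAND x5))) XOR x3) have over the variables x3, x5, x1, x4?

Satisfying assignments: (0,0,0,0), (0,0,0,1), (0,1,0,1), (0,1,1,0), (1,0,1,0), (1,0,1,1), (1,1,0,0), (1,1,1,1)
Count: 8 out of 16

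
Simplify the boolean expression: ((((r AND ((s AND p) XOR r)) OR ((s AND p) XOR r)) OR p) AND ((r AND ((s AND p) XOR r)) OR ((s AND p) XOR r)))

By absorption (E AND (E OR v) = E) then absorption (E OR (E AND v) = E):
= ((s AND p) XOR r)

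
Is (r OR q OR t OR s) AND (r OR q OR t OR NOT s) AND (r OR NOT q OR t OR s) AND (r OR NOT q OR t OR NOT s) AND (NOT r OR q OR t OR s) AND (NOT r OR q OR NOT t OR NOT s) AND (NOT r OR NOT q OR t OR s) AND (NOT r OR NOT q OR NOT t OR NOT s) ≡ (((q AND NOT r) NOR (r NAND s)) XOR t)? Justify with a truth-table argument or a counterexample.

Yes, they are equivalent — the two output columns agree on all 16 assignments:
r | q | t | s | Expression 1 | Expression 2
-------------------------------------------
0 | 0 | 0 | 0 | 0 | 0
0 | 0 | 0 | 1 | 0 | 0
0 | 0 | 1 | 0 | 1 | 1
0 | 0 | 1 | 1 | 1 | 1
0 | 1 | 0 | 0 | 0 | 0
0 | 1 | 0 | 1 | 0 | 0
0 | 1 | 1 | 0 | 1 | 1
0 | 1 | 1 | 1 | 1 | 1
1 | 0 | 0 | 0 | 0 | 0
1 | 0 | 0 | 1 | 1 | 1
1 | 0 | 1 | 0 | 1 | 1
1 | 0 | 1 | 1 | 0 | 0
1 | 1 | 0 | 0 | 0 | 0
1 | 1 | 0 | 1 | 1 | 1
1 | 1 | 1 | 0 | 1 | 1
1 | 1 | 1 | 1 | 0 | 0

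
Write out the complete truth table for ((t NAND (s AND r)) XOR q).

r | t | s | q | Output
----------------------
0 | 0 | 0 | 0 | 1
0 | 0 | 0 | 1 | 0
0 | 0 | 1 | 0 | 1
0 | 0 | 1 | 1 | 0
0 | 1 | 0 | 0 | 1
0 | 1 | 0 | 1 | 0
0 | 1 | 1 | 0 | 1
0 | 1 | 1 | 1 | 0
1 | 0 | 0 | 0 | 1
1 | 0 | 0 | 1 | 0
1 | 0 | 1 | 0 | 1
1 | 0 | 1 | 1 | 0
1 | 1 | 0 | 0 | 1
1 | 1 | 0 | 1 | 0
1 | 1 | 1 | 0 | 0
1 | 1 | 1 | 1 | 1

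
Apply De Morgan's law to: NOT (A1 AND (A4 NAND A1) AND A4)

NOT A1 OR NOT (A4 NAND A1) OR NOT A4
De Morgan's: NOT(AND of terms) = OR of negations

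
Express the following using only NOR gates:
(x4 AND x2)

((x4 NOR x4) NOR (x2 NOR x2))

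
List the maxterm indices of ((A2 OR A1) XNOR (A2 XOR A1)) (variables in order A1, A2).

ΠM(3) = (NOT A1 OR NOT A2)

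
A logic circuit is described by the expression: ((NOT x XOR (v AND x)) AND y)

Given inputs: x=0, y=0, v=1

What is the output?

Substituting: ((NOT 0 XOR (1 AND 0)) AND 0)
= 0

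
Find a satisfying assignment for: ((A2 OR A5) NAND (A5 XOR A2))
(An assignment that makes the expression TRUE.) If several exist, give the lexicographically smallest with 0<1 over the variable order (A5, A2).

A5=0, A2=0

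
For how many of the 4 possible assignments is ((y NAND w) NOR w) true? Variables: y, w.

No assignment satisfies the expression.
Count: 0 out of 4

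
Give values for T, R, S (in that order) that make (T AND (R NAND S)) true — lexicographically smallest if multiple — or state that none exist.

T=1, R=0, S=0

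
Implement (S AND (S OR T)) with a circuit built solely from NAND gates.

((S NAND ((S NAND S) NAND (T NAND T))) NAND (S NAND ((S NAND S) NAND (T NAND T))))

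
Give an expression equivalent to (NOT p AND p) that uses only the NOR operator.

(((p NOR p) NOR (p NOR p)) NOR (p NOR p))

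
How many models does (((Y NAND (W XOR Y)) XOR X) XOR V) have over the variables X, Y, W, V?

Satisfying assignments: (0,0,0,0), (0,0,1,0), (0,1,0,1), (0,1,1,0), (1,0,0,1), (1,0,1,1), (1,1,0,0), (1,1,1,1)
Count: 8 out of 16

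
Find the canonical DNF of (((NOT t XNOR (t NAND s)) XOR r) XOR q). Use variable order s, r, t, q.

(NOT s AND NOT r AND NOT t AND NOT q) OR (NOT s AND NOT r AND t AND q) OR (NOT s AND r AND NOT t AND q) OR (NOT s AND r AND t AND NOT q) OR (s AND NOT r AND NOT t AND NOT q) OR (s AND NOT r AND t AND NOT q) OR (s AND r AND NOT t AND q) OR (s AND r AND t AND q)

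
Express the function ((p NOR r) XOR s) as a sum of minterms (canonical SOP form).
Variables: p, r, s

Σm(0, 3, 5, 7) = (NOT p AND NOT r AND NOT s) OR (NOT p AND r AND s) OR (p AND NOT r AND s) OR (p AND r AND s)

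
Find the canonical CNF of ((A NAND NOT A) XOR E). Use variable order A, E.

(A OR NOT E) AND (NOT A OR NOT E)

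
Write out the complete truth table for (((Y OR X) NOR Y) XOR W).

W | X | Y | Output
------------------
0 | 0 | 0 | 1
0 | 0 | 1 | 0
0 | 1 | 0 | 0
0 | 1 | 1 | 0
1 | 0 | 0 | 0
1 | 0 | 1 | 1
1 | 1 | 0 | 1
1 | 1 | 1 | 1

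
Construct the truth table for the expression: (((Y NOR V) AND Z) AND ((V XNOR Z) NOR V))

Z | Y | V | Output
------------------
0 | 0 | 0 | 0
0 | 0 | 1 | 0
0 | 1 | 0 | 0
0 | 1 | 1 | 0
1 | 0 | 0 | 1
1 | 0 | 1 | 0
1 | 1 | 0 | 0
1 | 1 | 1 | 0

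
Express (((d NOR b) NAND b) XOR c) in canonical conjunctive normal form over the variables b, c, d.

(b OR NOT c OR d) AND (b OR NOT c OR NOT d) AND (NOT b OR NOT c OR d) AND (NOT b OR NOT c OR NOT d)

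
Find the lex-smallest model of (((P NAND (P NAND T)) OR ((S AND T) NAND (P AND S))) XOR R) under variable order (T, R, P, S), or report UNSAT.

T=0, R=0, P=0, S=0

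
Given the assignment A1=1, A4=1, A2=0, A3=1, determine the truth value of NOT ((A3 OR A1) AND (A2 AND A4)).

Substituting: NOT ((1 OR 1) AND (0 AND 1))
= 1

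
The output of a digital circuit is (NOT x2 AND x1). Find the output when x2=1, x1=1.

Substituting: (NOT 1 AND 1)
= 0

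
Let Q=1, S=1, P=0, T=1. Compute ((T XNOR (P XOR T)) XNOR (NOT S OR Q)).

Substituting: ((1 XNOR (0 XOR 1)) XNOR (NOT 1 OR 1))
= 1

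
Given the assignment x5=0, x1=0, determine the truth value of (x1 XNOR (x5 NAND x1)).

Substituting: (0 XNOR (0 NAND 0))
= 0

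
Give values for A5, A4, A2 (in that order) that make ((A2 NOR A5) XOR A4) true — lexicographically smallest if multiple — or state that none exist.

A5=0, A4=0, A2=0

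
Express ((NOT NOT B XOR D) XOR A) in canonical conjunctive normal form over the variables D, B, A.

(D OR B OR A) AND (D OR NOT B OR NOT A) AND (NOT D OR B OR NOT A) AND (NOT D OR NOT B OR A)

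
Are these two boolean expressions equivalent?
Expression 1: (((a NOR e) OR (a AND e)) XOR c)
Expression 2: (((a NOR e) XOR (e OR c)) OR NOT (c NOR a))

No. Counterexample: with c=0, e=0, a=1, Expression 1 = 0 but Expression 2 = 1.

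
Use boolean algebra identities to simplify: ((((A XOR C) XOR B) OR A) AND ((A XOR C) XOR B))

By absorption (E AND (E OR v) = E):
= ((A XOR C) XOR B)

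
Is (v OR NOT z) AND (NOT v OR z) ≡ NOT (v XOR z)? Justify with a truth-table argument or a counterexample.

Yes, they are equivalent — the two output columns agree on all 4 assignments:
v | z | Expression 1 | Expression 2
-----------------------------------
0 | 0 | 1 | 1
0 | 1 | 0 | 0
1 | 0 | 0 | 0
1 | 1 | 1 | 1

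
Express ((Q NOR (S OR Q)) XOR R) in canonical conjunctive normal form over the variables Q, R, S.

(Q OR R OR NOT S) AND (Q OR NOT R OR S) AND (NOT Q OR R OR S) AND (NOT Q OR R OR NOT S)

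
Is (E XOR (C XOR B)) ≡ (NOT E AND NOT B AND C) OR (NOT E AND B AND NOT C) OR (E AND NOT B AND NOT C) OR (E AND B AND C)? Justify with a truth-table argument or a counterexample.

Yes, they are equivalent — the two output columns agree on all 8 assignments:
E | B | C | Expression 1 | Expression 2
---------------------------------------
0 | 0 | 0 | 0 | 0
0 | 0 | 1 | 1 | 1
0 | 1 | 0 | 1 | 1
0 | 1 | 1 | 0 | 0
1 | 0 | 0 | 1 | 1
1 | 0 | 1 | 0 | 0
1 | 1 | 0 | 0 | 0
1 | 1 | 1 | 1 | 1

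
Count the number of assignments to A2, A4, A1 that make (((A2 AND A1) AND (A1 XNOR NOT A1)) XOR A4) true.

Satisfying assignments: (0,1,0), (0,1,1), (1,1,0), (1,1,1)
Count: 4 out of 8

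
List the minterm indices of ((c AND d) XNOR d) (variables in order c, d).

Σm(0, 2, 3) = (NOT c AND NOT d) OR (c AND NOT d) OR (c AND d)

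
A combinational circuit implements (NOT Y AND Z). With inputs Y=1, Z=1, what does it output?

Substituting: (NOT 1 AND 1)
= 0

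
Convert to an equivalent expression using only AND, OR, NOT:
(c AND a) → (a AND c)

NOT (c AND a) OR (a AND c)
(Implication elimination: A → B = NOT A OR B)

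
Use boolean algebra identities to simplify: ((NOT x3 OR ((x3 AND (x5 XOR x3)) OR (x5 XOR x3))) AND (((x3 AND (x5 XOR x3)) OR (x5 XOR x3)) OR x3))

By distribution ((E OR v) AND (E OR NOT v) = E) then absorption (E OR (E AND v) = E):
= (x5 XOR x3)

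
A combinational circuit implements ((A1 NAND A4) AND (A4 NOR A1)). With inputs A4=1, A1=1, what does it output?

Substituting: ((1 NAND 1) AND (1 NOR 1))
= 0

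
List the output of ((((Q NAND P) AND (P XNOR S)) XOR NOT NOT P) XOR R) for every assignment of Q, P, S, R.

Q | P | S | R | Output
----------------------
0 | 0 | 0 | 0 | 1
0 | 0 | 0 | 1 | 0
0 | 0 | 1 | 0 | 0
0 | 0 | 1 | 1 | 1
0 | 1 | 0 | 0 | 1
0 | 1 | 0 | 1 | 0
0 | 1 | 1 | 0 | 0
0 | 1 | 1 | 1 | 1
1 | 0 | 0 | 0 | 1
1 | 0 | 0 | 1 | 0
1 | 0 | 1 | 0 | 0
1 | 0 | 1 | 1 | 1
1 | 1 | 0 | 0 | 1
1 | 1 | 0 | 1 | 0
1 | 1 | 1 | 0 | 1
1 | 1 | 1 | 1 | 0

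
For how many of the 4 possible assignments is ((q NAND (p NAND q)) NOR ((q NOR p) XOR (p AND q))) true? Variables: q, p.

Satisfying assignments: (1,0)
Count: 1 out of 4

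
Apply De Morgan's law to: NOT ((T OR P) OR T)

NOT (T OR P) AND NOT T
De Morgan's: NOT(OR of terms) = AND of negations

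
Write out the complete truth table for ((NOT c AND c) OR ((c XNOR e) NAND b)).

b | c | e | Output
------------------
0 | 0 | 0 | 1
0 | 0 | 1 | 1
0 | 1 | 0 | 1
0 | 1 | 1 | 1
1 | 0 | 0 | 0
1 | 0 | 1 | 1
1 | 1 | 0 | 1
1 | 1 | 1 | 0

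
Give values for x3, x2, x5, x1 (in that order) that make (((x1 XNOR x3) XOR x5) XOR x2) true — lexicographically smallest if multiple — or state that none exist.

x3=0, x2=0, x5=0, x1=0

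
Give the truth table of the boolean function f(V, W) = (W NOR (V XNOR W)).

V | W | Output
--------------
0 | 0 | 0
0 | 1 | 0
1 | 0 | 1
1 | 1 | 0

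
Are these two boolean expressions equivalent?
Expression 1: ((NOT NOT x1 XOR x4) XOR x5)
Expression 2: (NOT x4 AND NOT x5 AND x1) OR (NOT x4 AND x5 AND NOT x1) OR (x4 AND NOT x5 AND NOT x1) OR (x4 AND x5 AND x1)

Yes, they are equivalent — the two output columns agree on all 8 assignments:
x4 | x5 | x1 | Expression 1 | Expression 2
------------------------------------------
0 | 0 | 0 | 0 | 0
0 | 0 | 1 | 1 | 1
0 | 1 | 0 | 1 | 1
0 | 1 | 1 | 0 | 0
1 | 0 | 0 | 1 | 1
1 | 0 | 1 | 0 | 0
1 | 1 | 0 | 0 | 0
1 | 1 | 1 | 1 | 1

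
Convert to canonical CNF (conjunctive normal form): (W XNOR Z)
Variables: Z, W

(Z OR NOT W) AND (NOT Z OR W)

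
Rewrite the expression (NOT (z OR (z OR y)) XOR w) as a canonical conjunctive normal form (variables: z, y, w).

(z OR y OR NOT w) AND (z OR NOT y OR w) AND (NOT z OR y OR w) AND (NOT z OR NOT y OR w)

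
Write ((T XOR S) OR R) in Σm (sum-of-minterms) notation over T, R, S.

Σm(1, 2, 3, 4, 6, 7) = (NOT T AND NOT R AND S) OR (NOT T AND R AND NOT S) OR (NOT T AND R AND S) OR (T AND NOT R AND NOT S) OR (T AND R AND NOT S) OR (T AND R AND S)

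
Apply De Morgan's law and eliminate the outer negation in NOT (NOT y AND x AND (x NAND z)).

y OR NOT x OR NOT (x NAND z)
De Morgan's: NOT(AND of terms) = OR of negations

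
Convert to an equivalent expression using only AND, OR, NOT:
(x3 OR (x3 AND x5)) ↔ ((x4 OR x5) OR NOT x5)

((x3 OR (x3 AND x5)) AND ((x4 OR x5) OR NOT x5)) OR (NOT (x3 OR (x3 AND x5)) AND NOT ((x4 OR x5) OR NOT x5))
(Biconditional = both true or both false)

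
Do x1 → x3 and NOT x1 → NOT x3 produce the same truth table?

No, Inverse is not equivalent to original (counterexample: x3=0, x1=1)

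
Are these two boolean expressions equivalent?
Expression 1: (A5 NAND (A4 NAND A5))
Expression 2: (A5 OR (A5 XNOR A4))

No. Counterexample: with A5=0, A4=1, Expression 1 = 1 but Expression 2 = 0.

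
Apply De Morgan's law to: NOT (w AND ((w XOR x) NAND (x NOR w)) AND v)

NOT w OR NOT ((w XOR x) NAND (x NOR w)) OR NOT v
De Morgan's: NOT(AND of terms) = OR of negations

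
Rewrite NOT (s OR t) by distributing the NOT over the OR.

NOT s AND NOT t
De Morgan's: NOT(OR of terms) = AND of negations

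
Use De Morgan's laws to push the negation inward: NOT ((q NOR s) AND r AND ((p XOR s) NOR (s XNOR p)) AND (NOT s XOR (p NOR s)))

NOT (q NOR s) OR NOT r OR NOT ((p XOR s) NOR (s XNOR p)) OR NOT (NOT s XOR (p NOR s))
De Morgan's: NOT(AND of terms) = OR of negations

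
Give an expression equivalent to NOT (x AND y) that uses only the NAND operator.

(((x NAND y) NAND (x NAND y)) NAND ((x NAND y) NAND (x NAND y)))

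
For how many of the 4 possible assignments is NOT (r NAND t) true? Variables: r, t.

Satisfying assignments: (1,1)
Count: 1 out of 4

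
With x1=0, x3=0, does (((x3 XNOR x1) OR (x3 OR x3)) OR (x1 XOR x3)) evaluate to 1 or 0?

Substituting: (((0 XNOR 0) OR (0 OR 0)) OR (0 XOR 0))
= 1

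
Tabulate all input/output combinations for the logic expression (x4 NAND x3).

x4 | x3 | Output
----------------
0 | 0 | 1
0 | 1 | 1
1 | 0 | 1
1 | 1 | 0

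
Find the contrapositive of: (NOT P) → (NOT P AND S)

Contrapositive: NOT (NOT P AND S) → P
Note: A statement and its contrapositive are logically equivalent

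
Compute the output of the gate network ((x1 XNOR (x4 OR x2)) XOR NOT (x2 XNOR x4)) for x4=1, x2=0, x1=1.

Substituting: ((1 XNOR (1 OR 0)) XOR NOT (0 XNOR 1))
= 0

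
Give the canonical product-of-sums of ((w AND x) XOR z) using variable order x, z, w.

ΠM(0, 1, 4, 7) = (x OR z OR w) AND (x OR z OR NOT w) AND (NOT x OR z OR w) AND (NOT x OR NOT z OR NOT w)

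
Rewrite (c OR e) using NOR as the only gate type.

((c NOR e) NOR (c NOR e))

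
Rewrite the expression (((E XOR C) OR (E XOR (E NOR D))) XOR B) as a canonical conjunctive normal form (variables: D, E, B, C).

(D OR E OR NOT B OR C) AND (D OR E OR NOT B OR NOT C) AND (D OR NOT E OR NOT B OR C) AND (D OR NOT E OR NOT B OR NOT C) AND (NOT D OR E OR B OR C) AND (NOT D OR E OR NOT B OR NOT C) AND (NOT D OR NOT E OR NOT B OR C) AND (NOT D OR NOT E OR NOT B OR NOT C)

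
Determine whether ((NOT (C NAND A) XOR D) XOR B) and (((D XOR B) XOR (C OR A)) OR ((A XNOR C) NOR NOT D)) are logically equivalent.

No. Counterexample: with D=0, B=0, C=0, A=1, Expression 1 = 0 but Expression 2 = 1.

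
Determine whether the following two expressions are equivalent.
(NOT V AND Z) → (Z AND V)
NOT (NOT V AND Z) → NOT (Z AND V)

No, Inverse is not equivalent to original (counterexample: V=0, Z=1)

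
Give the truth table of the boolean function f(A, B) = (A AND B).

A | B | Output
--------------
0 | 0 | 0
0 | 1 | 0
1 | 0 | 0
1 | 1 | 1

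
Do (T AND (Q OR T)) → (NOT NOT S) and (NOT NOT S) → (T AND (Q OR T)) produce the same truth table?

No, Converse is not equivalent to original (counterexample: S=0, T=1, Q=0)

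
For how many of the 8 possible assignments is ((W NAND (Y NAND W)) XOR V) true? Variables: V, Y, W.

Satisfying assignments: (0,0,0), (0,1,0), (0,1,1), (1,0,1)
Count: 4 out of 8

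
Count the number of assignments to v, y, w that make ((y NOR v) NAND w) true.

Satisfying assignments: (0,0,0), (0,1,0), (0,1,1), (1,0,0), (1,0,1), (1,1,0), (1,1,1)
Count: 7 out of 8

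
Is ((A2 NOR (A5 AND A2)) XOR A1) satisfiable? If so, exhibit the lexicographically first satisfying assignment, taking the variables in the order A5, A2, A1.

A5=0, A2=0, A1=0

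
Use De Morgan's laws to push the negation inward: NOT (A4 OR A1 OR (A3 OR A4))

NOT A4 AND NOT A1 AND NOT (A3 OR A4)
De Morgan's: NOT(OR of terms) = AND of negations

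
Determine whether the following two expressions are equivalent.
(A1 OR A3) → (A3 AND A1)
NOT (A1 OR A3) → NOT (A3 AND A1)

No, Inverse is not equivalent to original (counterexample: A3=0, A1=1, A2=0)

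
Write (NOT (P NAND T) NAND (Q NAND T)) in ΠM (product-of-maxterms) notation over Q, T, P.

ΠM(3) = (Q OR NOT T OR NOT P)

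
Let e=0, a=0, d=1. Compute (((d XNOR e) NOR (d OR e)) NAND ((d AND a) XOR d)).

Substituting: (((1 XNOR 0) NOR (1 OR 0)) NAND ((1 AND 0) XOR 1))
= 1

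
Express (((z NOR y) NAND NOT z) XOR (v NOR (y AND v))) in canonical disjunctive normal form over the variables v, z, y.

(NOT v AND NOT z AND NOT y) OR (v AND NOT z AND y) OR (v AND z AND NOT y) OR (v AND z AND y)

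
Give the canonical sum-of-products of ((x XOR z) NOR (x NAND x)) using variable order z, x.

Σm(3) = (z AND x)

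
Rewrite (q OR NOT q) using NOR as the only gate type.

((q NOR (q NOR q)) NOR (q NOR (q NOR q)))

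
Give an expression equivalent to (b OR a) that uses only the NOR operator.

((b NOR a) NOR (b NOR a))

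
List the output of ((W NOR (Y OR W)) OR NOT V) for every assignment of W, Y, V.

W | Y | V | Output
------------------
0 | 0 | 0 | 1
0 | 0 | 1 | 1
0 | 1 | 0 | 1
0 | 1 | 1 | 0
1 | 0 | 0 | 1
1 | 0 | 1 | 0
1 | 1 | 0 | 1
1 | 1 | 1 | 0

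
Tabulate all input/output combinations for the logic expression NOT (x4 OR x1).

x1 | x4 | Output
----------------
0 | 0 | 1
0 | 1 | 0
1 | 0 | 0
1 | 1 | 0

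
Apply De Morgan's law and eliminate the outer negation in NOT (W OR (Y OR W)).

NOT W AND NOT (Y OR W)
De Morgan's: NOT(OR of terms) = AND of negations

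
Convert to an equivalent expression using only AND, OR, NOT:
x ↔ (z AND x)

(x AND (z AND x)) OR (NOT x AND NOT (z AND x))
(Biconditional = both true or both false)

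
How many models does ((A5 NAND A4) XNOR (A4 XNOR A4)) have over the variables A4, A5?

Satisfying assignments: (0,0), (0,1), (1,0)
Count: 3 out of 4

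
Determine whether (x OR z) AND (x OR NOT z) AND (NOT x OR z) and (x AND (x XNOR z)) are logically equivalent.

Yes, they are equivalent — the two output columns agree on all 4 assignments:
x | z | Expression 1 | Expression 2
-----------------------------------
0 | 0 | 0 | 0
0 | 1 | 0 | 0
1 | 0 | 0 | 0
1 | 1 | 1 | 1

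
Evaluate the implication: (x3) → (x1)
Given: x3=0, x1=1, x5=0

Antecedent (x3) = 0; consequent (x1) = 1.
0 → 1 = 1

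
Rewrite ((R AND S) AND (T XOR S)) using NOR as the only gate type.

((((R NOR R) NOR (S NOR S)) NOR ((R NOR R) NOR (S NOR S))) NOR (((((T NOR S) NOR (T NOR S)) NOR ((T NOR S) NOR (T NOR S))) NOR ((((T NOR T) NOR (S NOR S)) NOR ((T NOR T) NOR (S NOR S))) NOR (((T NOR T) NOR (S NOR S)) NOR ((T NOR T) NOR (S NOR S))))) NOR ((((T NOR S) NOR (T NOR S)) NOR ((T NOR S) NOR (T NOR S))) NOR ((((T NOR T) NOR (S NOR S)) NOR ((T NOR T) NOR (S NOR S))) NOR (((T NOR T) NOR (S NOR S)) NOR ((T NOR T) NOR (S NOR S)))))))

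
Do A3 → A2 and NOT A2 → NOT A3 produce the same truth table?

Yes, Contrapositive is always equivalent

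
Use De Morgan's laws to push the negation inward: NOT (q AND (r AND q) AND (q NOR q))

NOT q OR NOT (r AND q) OR NOT (q NOR q)
De Morgan's: NOT(AND of terms) = OR of negations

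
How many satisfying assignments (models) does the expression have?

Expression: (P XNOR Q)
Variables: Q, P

Satisfying assignments: (0,0), (1,1)
Count: 2 out of 4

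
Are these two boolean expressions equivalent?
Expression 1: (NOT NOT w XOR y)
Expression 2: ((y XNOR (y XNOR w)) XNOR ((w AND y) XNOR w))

No. Counterexample: with y=0, w=1, Expression 1 = 1 but Expression 2 = 0.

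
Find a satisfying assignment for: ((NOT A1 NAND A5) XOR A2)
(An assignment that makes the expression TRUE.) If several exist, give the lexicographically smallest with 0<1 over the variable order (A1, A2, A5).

A1=0, A2=0, A5=0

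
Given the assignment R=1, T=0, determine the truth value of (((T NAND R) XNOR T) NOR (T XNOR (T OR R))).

Substituting: (((0 NAND 1) XNOR 0) NOR (0 XNOR (0 OR 1)))
= 1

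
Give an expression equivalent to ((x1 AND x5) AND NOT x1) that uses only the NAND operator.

((((x1 NAND x5) NAND (x1 NAND x5)) NAND (x1 NAND x1)) NAND (((x1 NAND x5) NAND (x1 NAND x5)) NAND (x1 NAND x1)))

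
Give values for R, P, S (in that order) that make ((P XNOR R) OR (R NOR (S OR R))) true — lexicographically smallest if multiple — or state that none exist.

R=0, P=0, S=0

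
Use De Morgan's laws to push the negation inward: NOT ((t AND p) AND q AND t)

NOT (t AND p) OR NOT q OR NOT t
De Morgan's: NOT(AND of terms) = OR of negations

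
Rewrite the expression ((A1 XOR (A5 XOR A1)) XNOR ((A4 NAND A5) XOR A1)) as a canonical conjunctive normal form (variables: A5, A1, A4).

(A5 OR A1 OR A4) AND (A5 OR A1 OR NOT A4) AND (NOT A5 OR A1 OR NOT A4) AND (NOT A5 OR NOT A1 OR A4)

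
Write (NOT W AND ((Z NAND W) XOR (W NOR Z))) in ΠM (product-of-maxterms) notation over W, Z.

ΠM(0, 2, 3) = (W OR Z) AND (NOT W OR Z) AND (NOT W OR NOT Z)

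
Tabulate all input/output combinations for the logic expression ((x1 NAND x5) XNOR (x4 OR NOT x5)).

x4 | x5 | x1 | Output
---------------------
0 | 0 | 0 | 1
0 | 0 | 1 | 1
0 | 1 | 0 | 0
0 | 1 | 1 | 1
1 | 0 | 0 | 1
1 | 0 | 1 | 1
1 | 1 | 0 | 1
1 | 1 | 1 | 0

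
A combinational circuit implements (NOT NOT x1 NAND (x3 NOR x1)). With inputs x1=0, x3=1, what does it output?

Substituting: (NOT NOT 0 NAND (1 NOR 0))
= 1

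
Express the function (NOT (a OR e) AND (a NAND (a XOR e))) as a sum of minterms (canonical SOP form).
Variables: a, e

Σm(0) = (NOT a AND NOT e)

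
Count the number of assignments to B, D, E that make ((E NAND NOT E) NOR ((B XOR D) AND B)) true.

No assignment satisfies the expression.
Count: 0 out of 8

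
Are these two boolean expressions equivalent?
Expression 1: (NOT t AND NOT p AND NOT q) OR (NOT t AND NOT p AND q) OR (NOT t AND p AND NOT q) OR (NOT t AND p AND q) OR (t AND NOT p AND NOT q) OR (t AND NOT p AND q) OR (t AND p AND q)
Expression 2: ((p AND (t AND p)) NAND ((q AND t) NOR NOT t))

Yes, they are equivalent — the two output columns agree on all 8 assignments:
t | p | q | Expression 1 | Expression 2
---------------------------------------
0 | 0 | 0 | 1 | 1
0 | 0 | 1 | 1 | 1
0 | 1 | 0 | 1 | 1
0 | 1 | 1 | 1 | 1
1 | 0 | 0 | 1 | 1
1 | 0 | 1 | 1 | 1
1 | 1 | 0 | 0 | 0
1 | 1 | 1 | 1 | 1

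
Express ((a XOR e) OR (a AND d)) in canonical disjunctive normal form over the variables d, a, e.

(NOT d AND NOT a AND e) OR (NOT d AND a AND NOT e) OR (d AND NOT a AND e) OR (d AND a AND NOT e) OR (d AND a AND e)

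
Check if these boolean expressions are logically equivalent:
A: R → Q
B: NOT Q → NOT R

Yes, Contrapositive is always equivalent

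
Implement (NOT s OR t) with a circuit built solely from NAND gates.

(((s NAND s) NAND (s NAND s)) NAND (t NAND t))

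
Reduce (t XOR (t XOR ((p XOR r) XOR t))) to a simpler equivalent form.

By XOR self-cancellation ((E XOR v) XOR v = E):
= ((p XOR r) XOR t)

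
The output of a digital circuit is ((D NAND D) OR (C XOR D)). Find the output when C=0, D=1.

Substituting: ((1 NAND 1) OR (0 XOR 1))
= 1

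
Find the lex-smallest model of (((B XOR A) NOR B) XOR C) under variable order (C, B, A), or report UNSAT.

C=0, B=0, A=0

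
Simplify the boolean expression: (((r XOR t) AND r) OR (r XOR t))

By absorption (E OR (E AND v) = E):
= (r XOR t)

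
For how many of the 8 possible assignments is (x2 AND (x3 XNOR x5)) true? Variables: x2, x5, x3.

Satisfying assignments: (1,0,0), (1,1,1)
Count: 2 out of 8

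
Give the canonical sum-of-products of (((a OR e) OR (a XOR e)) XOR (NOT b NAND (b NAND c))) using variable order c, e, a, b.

Σm(1, 2, 4, 6, 9, 10, 12, 14) = (NOT c AND NOT e AND NOT a AND b) OR (NOT c AND NOT e AND a AND NOT b) OR (NOT c AND e AND NOT a AND NOT b) OR (NOT c AND e AND a AND NOT b) OR (c AND NOT e AND NOT a AND b) OR (c AND NOT e AND a AND NOT b) OR (c AND e AND NOT a AND NOT b) OR (c AND e AND a AND NOT b)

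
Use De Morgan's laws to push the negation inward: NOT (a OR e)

NOT a AND NOT e
De Morgan's: NOT(OR of terms) = AND of negations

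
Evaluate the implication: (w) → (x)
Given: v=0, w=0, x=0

Antecedent (w) = 0; consequent (x) = 0.
0 → 0 = 1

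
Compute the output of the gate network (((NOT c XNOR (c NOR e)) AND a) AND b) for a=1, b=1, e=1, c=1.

Substituting: (((NOT 1 XNOR (1 NOR 1)) AND 1) AND 1)
= 1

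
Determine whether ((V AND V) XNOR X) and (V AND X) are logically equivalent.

No. Counterexample: with V=0, X=0, Expression 1 = 1 but Expression 2 = 0.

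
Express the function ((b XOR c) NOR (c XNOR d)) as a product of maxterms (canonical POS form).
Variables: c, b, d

ΠM(0, 2, 3, 4, 5, 7) = (c OR b OR d) AND (c OR NOT b OR d) AND (c OR NOT b OR NOT d) AND (NOT c OR b OR d) AND (NOT c OR b OR NOT d) AND (NOT c OR NOT b OR NOT d)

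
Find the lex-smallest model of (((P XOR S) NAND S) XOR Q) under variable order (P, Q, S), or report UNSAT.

P=0, Q=0, S=0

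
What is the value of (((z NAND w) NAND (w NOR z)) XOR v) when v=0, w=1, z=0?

Substituting: (((0 NAND 1) NAND (1 NOR 0)) XOR 0)
= 1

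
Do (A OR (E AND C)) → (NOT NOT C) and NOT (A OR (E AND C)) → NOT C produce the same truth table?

No, Inverse is not equivalent to original (counterexample: C=0, E=0, A=1)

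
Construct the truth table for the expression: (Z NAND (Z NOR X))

Z | X | Output
--------------
0 | 0 | 1
0 | 1 | 1
1 | 0 | 1
1 | 1 | 1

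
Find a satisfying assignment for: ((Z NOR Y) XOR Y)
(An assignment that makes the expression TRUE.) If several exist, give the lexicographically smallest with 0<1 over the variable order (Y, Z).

Y=0, Z=0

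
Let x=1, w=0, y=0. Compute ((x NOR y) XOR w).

Substituting: ((1 NOR 0) XOR 0)
= 0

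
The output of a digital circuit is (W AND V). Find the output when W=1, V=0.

Substituting: (1 AND 0)
= 0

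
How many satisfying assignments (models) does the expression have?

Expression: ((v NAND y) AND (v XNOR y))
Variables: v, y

Satisfying assignments: (0,0)
Count: 1 out of 4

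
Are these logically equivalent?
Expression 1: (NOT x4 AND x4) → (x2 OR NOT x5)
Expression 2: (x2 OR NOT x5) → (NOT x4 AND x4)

No, Converse is not equivalent to original (counterexample: x5=0, x4=0, x2=0)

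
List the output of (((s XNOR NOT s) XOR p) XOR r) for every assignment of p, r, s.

p | r | s | Output
------------------
0 | 0 | 0 | 0
0 | 0 | 1 | 0
0 | 1 | 0 | 1
0 | 1 | 1 | 1
1 | 0 | 0 | 1
1 | 0 | 1 | 1
1 | 1 | 0 | 0
1 | 1 | 1 | 0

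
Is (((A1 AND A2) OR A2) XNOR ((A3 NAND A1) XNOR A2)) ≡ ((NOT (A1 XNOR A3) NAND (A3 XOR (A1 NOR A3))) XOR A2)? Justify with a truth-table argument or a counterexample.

No. Counterexample: with A3=0, A1=0, A2=1, Expression 1 = 1 but Expression 2 = 0.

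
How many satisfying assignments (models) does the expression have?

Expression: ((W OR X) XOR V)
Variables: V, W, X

Satisfying assignments: (0,0,1), (0,1,0), (0,1,1), (1,0,0)
Count: 4 out of 8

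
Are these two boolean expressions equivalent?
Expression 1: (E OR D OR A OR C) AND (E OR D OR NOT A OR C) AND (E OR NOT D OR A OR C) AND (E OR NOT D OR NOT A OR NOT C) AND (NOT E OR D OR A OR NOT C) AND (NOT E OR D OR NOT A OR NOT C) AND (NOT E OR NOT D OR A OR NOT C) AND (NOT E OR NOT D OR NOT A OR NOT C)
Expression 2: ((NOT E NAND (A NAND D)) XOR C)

Yes, they are equivalent — the two output columns agree on all 16 assignments:
E | D | A | C | Expression 1 | Expression 2
-------------------------------------------
0 | 0 | 0 | 0 | 0 | 0
0 | 0 | 0 | 1 | 1 | 1
0 | 0 | 1 | 0 | 0 | 0
0 | 0 | 1 | 1 | 1 | 1
0 | 1 | 0 | 0 | 0 | 0
0 | 1 | 0 | 1 | 1 | 1
0 | 1 | 1 | 0 | 1 | 1
0 | 1 | 1 | 1 | 0 | 0
1 | 0 | 0 | 0 | 1 | 1
1 | 0 | 0 | 1 | 0 | 0
1 | 0 | 1 | 0 | 1 | 1
1 | 0 | 1 | 1 | 0 | 0
1 | 1 | 0 | 0 | 1 | 1
1 | 1 | 0 | 1 | 0 | 0
1 | 1 | 1 | 0 | 1 | 1
1 | 1 | 1 | 1 | 0 | 0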